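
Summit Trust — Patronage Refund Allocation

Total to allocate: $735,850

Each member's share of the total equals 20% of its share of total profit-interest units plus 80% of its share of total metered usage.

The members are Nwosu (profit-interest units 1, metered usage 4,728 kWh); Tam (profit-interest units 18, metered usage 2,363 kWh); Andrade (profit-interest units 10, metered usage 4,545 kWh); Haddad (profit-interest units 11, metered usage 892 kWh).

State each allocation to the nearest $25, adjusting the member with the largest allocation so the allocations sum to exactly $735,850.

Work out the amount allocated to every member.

Nwosu: $225,850 · Tam: $177,250 · Andrade: $250,375 · Haddad: $82,375

Totals — profit-interest units 40, metered usage 12,528.
Composite weights (20% profit-interest units + 80% metered usage): Nwosu 0.3069; Tam 0.2409; Andrade 0.3402; Haddad 0.1120.
Raw shares: Nwosu 225,843.92; Tam 177,261.85; Andrade 250,358.16; Haddad 82,386.07.
At nearest $25: Nwosu $225,850; Tam $177,250; Andrade $250,350; Haddad $82,375. Sum = $735,825.
Difference $735,850 − $735,825 = +$25 applied to largest allocation (Andrade): Andrade becomes $250,375.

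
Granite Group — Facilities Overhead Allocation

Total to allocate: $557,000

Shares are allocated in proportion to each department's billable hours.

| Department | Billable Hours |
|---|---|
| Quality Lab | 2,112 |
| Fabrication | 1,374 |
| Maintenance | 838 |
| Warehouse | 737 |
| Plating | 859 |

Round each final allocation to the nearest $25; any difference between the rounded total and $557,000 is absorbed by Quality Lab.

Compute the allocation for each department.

Billable hours total: 5,920.
Raw shares: Quality Lab 2,112/5,920 × $557,000 = 198,713.51; Fabrication 1,374/5,920 × $557,000 = 129,276.69; Maintenance 838/5,920 × $557,000 = 78,845.61; Warehouse 737/5,920 × $557,000 = 69,342.74; Plating 859/5,920 × $557,000 = 80,821.45.
Rounded to nearest $25: Quality Lab $198,725; Fabrication $129,275; Maintenance $78,850; Warehouse $69,350; Plating $80,825. Sum = $557,025.
Difference $557,000 − $557,025 = −$25 applied to Quality Lab: Quality Lab becomes $198,700.

Quality Lab: $198,700 · Fabrication: $129,275 · Maintenance: $78,850 · Warehouse: $69,350 · Plating: $80,825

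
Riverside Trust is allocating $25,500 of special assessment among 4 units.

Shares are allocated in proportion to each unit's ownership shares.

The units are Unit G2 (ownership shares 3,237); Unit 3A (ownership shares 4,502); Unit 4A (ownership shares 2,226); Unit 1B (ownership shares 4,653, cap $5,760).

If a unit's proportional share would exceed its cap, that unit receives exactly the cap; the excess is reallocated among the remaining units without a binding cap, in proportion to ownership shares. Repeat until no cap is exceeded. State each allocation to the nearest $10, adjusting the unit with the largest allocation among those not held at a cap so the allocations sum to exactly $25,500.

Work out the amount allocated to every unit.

Sum of ownership shares: 14,618.
Unconstrained shares: Unit G2 5,646.70; Unit 3A 7,853.40; Unit 4A 3,883.09; Unit 1B 8,116.81.
Cap binds for Unit 1B ($5,760); residual $19,740 reallocated over remaining ownership shares 9,965.
Shares after redistribution: Unit G2 6,412.28 → $6,410; Unit 3A 8,918.16 → $8,920; Unit 4A 4,409.56 → $4,410.

Unit G2: $6,410 · Unit 3A: $8,920 · Unit 4A: $4,410 · Unit 1B: $5,760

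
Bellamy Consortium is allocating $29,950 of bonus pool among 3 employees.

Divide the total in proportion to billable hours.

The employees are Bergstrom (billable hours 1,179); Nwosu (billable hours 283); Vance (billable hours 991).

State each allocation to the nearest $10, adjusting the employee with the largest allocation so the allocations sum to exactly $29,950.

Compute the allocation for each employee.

Combined billable hours = 2,453.
Pro-rata amounts: Bergstrom 1,179/2,453 × $29,950 = 14,395.05; Nwosu 283/2,453 × $29,950 = 3,455.30; Vance 991/2,453 × $29,950 = 12,099.65.
After rounding ($10): Bergstrom $14,400; Nwosu $3,460; Vance $12,100. Sum = $29,960.
Difference $29,950 − $29,960 = −$10 applied to largest allocation (Bergstrom): Bergstrom becomes $14,390.

Bergstrom: $14,390 · Nwosu: $3,460 · Vance: $12,100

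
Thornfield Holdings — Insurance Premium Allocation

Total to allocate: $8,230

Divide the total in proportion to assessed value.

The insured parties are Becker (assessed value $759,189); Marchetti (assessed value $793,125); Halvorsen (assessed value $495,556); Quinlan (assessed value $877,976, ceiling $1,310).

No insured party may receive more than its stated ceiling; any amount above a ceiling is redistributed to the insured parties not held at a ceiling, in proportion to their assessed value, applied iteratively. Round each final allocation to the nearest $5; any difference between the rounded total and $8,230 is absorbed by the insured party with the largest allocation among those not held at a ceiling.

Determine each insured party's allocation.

Becker: $2,565 · Marchetti: $2,680 · Halvorsen: $1,675 · Quinlan: $1,310

Combined assessed value = 2,925,846.
Unconstrained shares: Becker 2,135.49; Marchetti 2,230.95; Halvorsen 1,393.93; Quinlan 2,469.63.
Cap binds for Quinlan ($1,310); residual $6,920 reallocated over remaining assessed value 2,047,870.
Shares after redistribution: Becker 2,565.39 → $2,565; Marchetti 2,680.07 → $2,680; Halvorsen 1,674.54 → $1,675.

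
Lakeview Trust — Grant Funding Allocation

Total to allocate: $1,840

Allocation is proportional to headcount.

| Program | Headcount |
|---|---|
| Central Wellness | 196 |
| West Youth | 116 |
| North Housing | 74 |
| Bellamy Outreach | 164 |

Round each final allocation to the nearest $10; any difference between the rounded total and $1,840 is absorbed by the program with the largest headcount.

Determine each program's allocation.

Sum of headcount: 550.
Raw shares: Central Wellness 196/550 × $1,840 = 655.71; West Youth 116/550 × $1,840 = 388.07; North Housing 74/550 × $1,840 = 247.56; Bellamy Outreach 164/550 × $1,840 = 548.65.
At nearest $10: Central Wellness $660; West Youth $390; North Housing $250; Bellamy Outreach $550. Sum = $1,850.
Difference $1,840 − $1,850 = −$10 applied to largest headcount (Central Wellness): Central Wellness becomes $650.

Central Wellness: $650; West Youth: $390; North Housing: $250; Bellamy Outreach: $550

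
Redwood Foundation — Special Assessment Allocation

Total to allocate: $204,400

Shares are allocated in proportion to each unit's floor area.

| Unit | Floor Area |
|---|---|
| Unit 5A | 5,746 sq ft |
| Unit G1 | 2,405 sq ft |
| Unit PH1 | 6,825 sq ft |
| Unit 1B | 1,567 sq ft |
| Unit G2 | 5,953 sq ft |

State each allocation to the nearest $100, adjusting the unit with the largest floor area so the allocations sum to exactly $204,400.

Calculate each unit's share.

Total floor area = 5,746 + 2,405 + 6,825 + 1,567 + 5,953 = 22,496.
Raw shares: Unit 5A 52,208.50; Unit G1 21,851.97; Unit PH1 62,012.36; Unit 1B 14,237.86; Unit G2 54,089.31.
At nearest $100: Unit 5A $52,200; Unit G1 $21,900; Unit PH1 $62,000; Unit 1B $14,200; Unit G2 $54,100. Sum = $204,400.
Sum already equals the total — no adjustment.

Unit 5A: $52,200 | Unit G1: $21,900 | Unit PH1: $62,000 | Unit 1B: $14,200 | Unit G2: $54,100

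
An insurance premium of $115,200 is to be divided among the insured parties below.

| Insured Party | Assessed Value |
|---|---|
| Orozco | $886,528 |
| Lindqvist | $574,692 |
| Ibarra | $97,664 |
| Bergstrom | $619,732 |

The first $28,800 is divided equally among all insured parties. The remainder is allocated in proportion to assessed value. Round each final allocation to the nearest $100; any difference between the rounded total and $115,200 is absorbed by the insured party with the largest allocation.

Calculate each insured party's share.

Equal tier: $28,800 ÷ 4 = $7,200 apiece.
Remainder $86,400 by assessed value (total 2,178,616): Orozco 35,158.11 → $35,200; Lindqvist 22,791.25 → $22,800; Ibarra 3,873.18 → $3,900; Bergstrom 24,577.46 → $24,600.
Rounding difference −$100 on remainder applied to Orozco.
Totals: Orozco $7,200 + $35,100 = $42,300; Lindqvist $7,200 + $22,800 = $30,000; Ibarra $7,200 + $3,900 = $11,100; Bergstrom $7,200 + $24,600 = $31,800.

Orozco: $42,300; Lindqvist: $30,000; Ibarra: $11,100; Bergstrom: $31,800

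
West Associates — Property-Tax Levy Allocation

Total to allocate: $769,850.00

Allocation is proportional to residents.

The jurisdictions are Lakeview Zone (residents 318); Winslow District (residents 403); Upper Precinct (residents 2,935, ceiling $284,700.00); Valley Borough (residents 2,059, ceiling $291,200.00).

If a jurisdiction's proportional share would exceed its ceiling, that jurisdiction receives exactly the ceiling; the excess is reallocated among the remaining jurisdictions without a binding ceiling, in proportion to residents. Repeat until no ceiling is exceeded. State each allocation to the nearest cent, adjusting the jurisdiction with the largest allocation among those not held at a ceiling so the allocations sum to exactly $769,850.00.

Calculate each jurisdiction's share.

Combined residents = 5,715.
Pro-rata shares before constraints: Lakeview Zone 42,836.7979; Winslow District 54,286.8854; Upper Precinct 395,364.7857; Valley Borough 277,361.5311.
Held at cap: Upper Precinct ($284,700.00); remaining pool $485,150.00 reallocated over remaining residents 2,780.
Held at cap: Valley Borough ($291,200.00); remaining pool $193,950.00 reallocated over remaining residents 721.
Shares after redistribution: Lakeview Zone 85,542.4411 → $85,542.44; Winslow District 108,407.5589 → $108,407.56.

Lakeview Zone: $85,542.44 | Winslow District: $108,407.56 | Upper Precinct: $284,700.00 | Valley Borough: $291,200.00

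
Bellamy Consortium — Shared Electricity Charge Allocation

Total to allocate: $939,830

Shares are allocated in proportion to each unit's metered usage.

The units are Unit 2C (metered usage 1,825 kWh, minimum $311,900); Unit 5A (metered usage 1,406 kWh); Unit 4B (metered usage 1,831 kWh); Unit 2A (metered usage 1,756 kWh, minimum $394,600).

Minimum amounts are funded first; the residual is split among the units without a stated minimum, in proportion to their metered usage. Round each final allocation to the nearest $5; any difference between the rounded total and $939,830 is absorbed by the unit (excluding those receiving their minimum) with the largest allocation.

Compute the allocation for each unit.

Unit 2C: $311,900; Unit 5A: $101,350; Unit 4B: $131,980; Unit 2A: $394,600

Minimums first: Unit 2C $311,900; Unit 2A $394,600. Remaining pool $233,330.
Remaining pool split over remaining metered usage 3,237: Unit 5A 101,347.54 → $101,350; Unit 4B 131,982.46 → $131,980.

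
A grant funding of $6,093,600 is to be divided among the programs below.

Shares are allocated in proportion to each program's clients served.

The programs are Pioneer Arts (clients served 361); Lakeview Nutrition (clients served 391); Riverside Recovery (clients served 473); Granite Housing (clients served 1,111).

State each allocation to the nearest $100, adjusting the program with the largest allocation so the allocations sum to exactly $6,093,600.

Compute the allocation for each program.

Pioneer Arts: $941,700; Lakeview Nutrition: $1,019,900; Riverside Recovery: $1,233,800; Granite Housing: $2,898,200

Clients served total: 2,336.
Proportional shares: Pioneer Arts 361/2,336 × $6,093,600 = 941,690.75; Lakeview Nutrition 391/2,336 × $6,093,600 = 1,019,947.60; Riverside Recovery 473/2,336 × $6,093,600 = 1,233,849.66; Granite Housing 1,111/2,336 × $6,093,600 = 2,898,111.99.
Rounded to nearest $100: Pioneer Arts $941,700; Lakeview Nutrition $1,019,900; Riverside Recovery $1,233,800; Granite Housing $2,898,100. Sum = $6,093,500.
Difference $6,093,600 − $6,093,500 = +$100 applied to largest allocation (Granite Housing): Granite Housing becomes $2,898,200.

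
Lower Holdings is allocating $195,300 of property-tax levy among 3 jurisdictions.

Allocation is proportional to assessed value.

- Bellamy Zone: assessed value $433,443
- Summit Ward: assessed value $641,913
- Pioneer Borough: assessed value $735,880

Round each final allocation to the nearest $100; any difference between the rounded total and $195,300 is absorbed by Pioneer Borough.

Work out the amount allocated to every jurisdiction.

Assessed value total: 1,811,236.
Pro-rata amounts: Bellamy Zone 433,443/1,811,236 × $195,300 = 46,736.82; Summit Ward 641,913/1,811,236 × $195,300 = 69,215.50; Pioneer Borough 735,880/1,811,236 × $195,300 = 79,347.67.
Rounded to nearest $100: Bellamy Zone $46,700; Summit Ward $69,200; Pioneer Borough $79,300. Sum = $195,200.
Difference $195,300 − $195,200 = +$100 applied to Pioneer Borough: Pioneer Borough becomes $79,400.

Bellamy Zone: $46,700 | Summit Ward: $69,200 | Pioneer Borough: $79,400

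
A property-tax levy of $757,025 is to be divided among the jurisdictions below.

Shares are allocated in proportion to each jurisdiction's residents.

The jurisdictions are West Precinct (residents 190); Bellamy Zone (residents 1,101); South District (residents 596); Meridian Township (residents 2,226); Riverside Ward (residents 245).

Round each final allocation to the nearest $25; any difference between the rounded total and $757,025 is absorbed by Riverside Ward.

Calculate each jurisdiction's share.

West Precinct: $33,000 · Bellamy Zone: $191,250 · South District: $103,525 · Meridian Township: $386,675 · Riverside Ward: $42,575

Total residents = 4,358.
Raw shares: West Precinct 190/4,358 × $757,025 = 33,004.76; Bellamy Zone 1,101/4,358 × $757,025 = 191,253.91; South District 596/4,358 × $757,025 = 103,530.73; Meridian Township 2,226/4,358 × $757,025 = 386,676.84; Riverside Ward 245/4,358 × $757,025 = 42,558.77.
At nearest $25: West Precinct $33,000; Bellamy Zone $191,250; South District $103,525; Meridian Township $386,675; Riverside Ward $42,550. Sum = $757,000.
Difference $757,025 − $757,000 = +$25 applied to Riverside Ward: Riverside Ward becomes $42,575.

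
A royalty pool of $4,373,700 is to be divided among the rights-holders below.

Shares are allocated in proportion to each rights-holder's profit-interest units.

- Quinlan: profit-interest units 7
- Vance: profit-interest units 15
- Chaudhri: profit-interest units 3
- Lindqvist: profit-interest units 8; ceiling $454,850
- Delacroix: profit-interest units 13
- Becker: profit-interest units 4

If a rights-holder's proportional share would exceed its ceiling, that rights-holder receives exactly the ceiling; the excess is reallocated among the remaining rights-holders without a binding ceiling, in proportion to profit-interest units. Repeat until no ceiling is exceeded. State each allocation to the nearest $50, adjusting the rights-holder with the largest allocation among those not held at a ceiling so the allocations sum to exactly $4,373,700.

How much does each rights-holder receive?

Quinlan: $653,150; Vance: $1,399,600; Chaudhri: $279,900; Lindqvist: $454,850; Delacroix: $1,213,000; Becker: $373,200

Total profit-interest units = 50.
Unconstrained shares: Quinlan 612,318.00; Vance 1,312,110.00; Chaudhri 262,422.00; Lindqvist 699,792.00; Delacroix 1,137,162.00; Becker 349,896.00.
Cap binds for Lindqvist ($454,850); remaining pool $3,918,850 reallocated over remaining profit-interest units 42.
Shares after redistribution: Quinlan 653,141.67 → $653,150; Vance 1,399,589.29 → $1,399,600; Chaudhri 279,917.86 → $279,900; Delacroix 1,212,977.38 → $1,213,000; Becker 373,223.81 → $373,200.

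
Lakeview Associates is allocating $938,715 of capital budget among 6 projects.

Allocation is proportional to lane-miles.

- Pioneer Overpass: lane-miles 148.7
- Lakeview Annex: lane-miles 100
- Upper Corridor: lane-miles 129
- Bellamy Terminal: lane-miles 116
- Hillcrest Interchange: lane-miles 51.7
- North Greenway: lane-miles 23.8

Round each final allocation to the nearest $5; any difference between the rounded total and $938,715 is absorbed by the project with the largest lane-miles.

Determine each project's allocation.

Pioneer Overpass: $245,230 · Lakeview Annex: $164,920 · Upper Corridor: $212,745 · Bellamy Terminal: $191,305 · Hillcrest Interchange: $85,265 · North Greenway: $39,250

Combined lane-miles = 569.2.
Unrounded shares: Pioneer Overpass 148.7/569.2 × $938,715 = 245,233.52; Lakeview Annex 100/569.2 × $938,715 = 164,918.31; Upper Corridor 129/569.2 × $938,715 = 212,744.62; Bellamy Terminal 116/569.2 × $938,715 = 191,305.24; Hillcrest Interchange 51.7/569.2 × $938,715 = 85,262.76; North Greenway 23.8/569.2 × $938,715 = 39,250.56.
Rounded to nearest $5: Pioneer Overpass $245,235; Lakeview Annex $164,920; Upper Corridor $212,745; Bellamy Terminal $191,305; Hillcrest Interchange $85,265; North Greenway $39,250. Sum = $938,720.
Difference $938,715 − $938,720 = −$5 applied to largest lane-miles (Pioneer Overpass): Pioneer Overpass becomes $245,230.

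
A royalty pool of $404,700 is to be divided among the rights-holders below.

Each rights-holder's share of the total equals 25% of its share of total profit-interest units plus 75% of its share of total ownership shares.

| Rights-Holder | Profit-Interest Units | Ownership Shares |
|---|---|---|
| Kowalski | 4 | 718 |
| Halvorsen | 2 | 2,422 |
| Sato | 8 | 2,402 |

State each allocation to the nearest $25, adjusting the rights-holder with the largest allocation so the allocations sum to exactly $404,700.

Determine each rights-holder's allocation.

Profit-interest units total 14; ownership shares total 5,542.
Blended shares (25% profit-interest units + 75% ownership shares): Kowalski 0.1686; Halvorsen 0.3635; Sato 0.4679.
Raw shares: Kowalski 68,230.66; Halvorsen 147,101.99; Sato 189,367.34.
After rounding ($25): Kowalski $68,225; Halvorsen $147,100; Sato $189,375. Sum = $404,700.
Sum already equals the total — no adjustment.

Kowalski: $68,225; Halvorsen: $147,100; Sato: $189,375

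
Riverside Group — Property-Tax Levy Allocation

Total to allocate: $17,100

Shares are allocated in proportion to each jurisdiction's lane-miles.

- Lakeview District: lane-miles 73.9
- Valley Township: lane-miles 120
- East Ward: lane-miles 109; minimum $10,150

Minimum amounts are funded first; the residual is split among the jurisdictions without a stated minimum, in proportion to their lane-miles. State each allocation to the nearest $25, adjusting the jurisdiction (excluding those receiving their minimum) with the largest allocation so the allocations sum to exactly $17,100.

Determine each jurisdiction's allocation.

Minimums first: East Ward $10,150. Balance $6,950.
Balance split over remaining lane-miles 193.9: Lakeview District 2,648.81 → $2,650; Valley Township 4,301.19 → $4,300.

Lakeview District: $2,650 · Valley Township: $4,300 · East Ward: $10,150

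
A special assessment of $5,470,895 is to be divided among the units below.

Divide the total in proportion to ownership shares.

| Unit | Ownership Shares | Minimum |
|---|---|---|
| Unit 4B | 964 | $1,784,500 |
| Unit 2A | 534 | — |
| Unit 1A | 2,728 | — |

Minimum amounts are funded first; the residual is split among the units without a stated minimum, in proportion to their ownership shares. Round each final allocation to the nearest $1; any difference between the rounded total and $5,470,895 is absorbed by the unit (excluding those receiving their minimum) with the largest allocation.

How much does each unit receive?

Minimums first: Unit 4B $1,784,500. Balance $3,686,395.
Balance split over remaining ownership shares 3,262: Unit 2A 603,474.84 → $603,475; Unit 1A 3,082,920.16 → $3,082,920.

Unit 4B: $1,784,500; Unit 2A: $603,475; Unit 1A: $3,082,920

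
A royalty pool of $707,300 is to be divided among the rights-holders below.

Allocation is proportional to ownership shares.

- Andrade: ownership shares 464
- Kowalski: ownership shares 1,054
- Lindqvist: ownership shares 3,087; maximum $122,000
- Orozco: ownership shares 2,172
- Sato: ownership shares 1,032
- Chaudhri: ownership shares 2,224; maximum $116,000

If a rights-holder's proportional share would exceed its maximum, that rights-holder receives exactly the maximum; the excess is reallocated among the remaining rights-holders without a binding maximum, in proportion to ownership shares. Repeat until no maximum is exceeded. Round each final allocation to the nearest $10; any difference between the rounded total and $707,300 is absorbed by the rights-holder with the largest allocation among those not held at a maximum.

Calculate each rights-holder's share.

Andrade: $46,120; Kowalski: $104,750; Lindqvist: $122,000; Orozco: $215,860; Sato: $102,570; Chaudhri: $116,000

Combined ownership shares = 10,033.
Pro-rata shares before constraints: Andrade 32,710.77; Kowalski 74,304.22; Lindqvist 217,625.35; Orozco 153,120.26; Sato 72,753.27; Chaudhri 156,786.13.
Capped: Lindqvist ($122,000), Chaudhri ($116,000); remaining pool $469,300 reallocated over remaining ownership shares 4,722.
Shares after redistribution: Andrade 46,115.04 → $46,120; Kowalski 104,752.69 → $104,750; Orozco 215,866.07 → $215,870; Sato 102,566.20 → $102,570.
Rounding difference −$10 applied to Orozco → $215,860.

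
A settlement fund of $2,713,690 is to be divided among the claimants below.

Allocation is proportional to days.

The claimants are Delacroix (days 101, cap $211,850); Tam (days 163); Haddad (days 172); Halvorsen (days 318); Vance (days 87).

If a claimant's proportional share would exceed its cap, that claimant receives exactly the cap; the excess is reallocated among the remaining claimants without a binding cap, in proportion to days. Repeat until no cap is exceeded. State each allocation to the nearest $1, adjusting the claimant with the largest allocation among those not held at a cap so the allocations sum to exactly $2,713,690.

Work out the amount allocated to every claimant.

Delacroix: $211,850 | Tam: $551,081 | Haddad: $581,509 | Halvorsen: $1,075,115 | Vance: $294,135

Total days = 841.
Proportional shares (ignoring caps): Delacroix 325,900.94; Tam 525,958.94; Haddad 554,999.62; Halvorsen 1,026,103.95; Vance 280,726.55.
Held at cap: Delacroix ($211,850); remaining pool $2,501,840 reallocated over remaining days 740.
Remaining shares: Tam 551,080.97 → $551,081; Haddad 581,508.76 → $581,509; Halvorsen 1,075,115.03 → $1,075,115; Vance 294,135.24 → $294,135.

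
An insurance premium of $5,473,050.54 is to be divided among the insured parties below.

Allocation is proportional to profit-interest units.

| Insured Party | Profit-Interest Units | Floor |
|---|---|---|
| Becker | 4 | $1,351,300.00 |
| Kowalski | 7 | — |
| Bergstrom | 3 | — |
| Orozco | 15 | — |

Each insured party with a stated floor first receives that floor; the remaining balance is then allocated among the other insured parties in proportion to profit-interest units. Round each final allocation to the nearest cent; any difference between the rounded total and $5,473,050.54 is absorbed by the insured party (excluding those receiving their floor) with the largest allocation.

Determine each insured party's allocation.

Minimums first: Becker $1,351,300.00. Balance $4,121,750.54.
Balance split over remaining profit-interest units 25: Kowalski 1,154,090.1512 → $1,154,090.15; Bergstrom 494,610.0648 → $494,610.06; Orozco 2,473,050.3240 → $2,473,050.32.
Rounding difference +$0.01 applied to Orozco → $2,473,050.33.

Becker: $1,351,300.00 · Kowalski: $1,154,090.15 · Bergstrom: $494,610.06 · Orozco: $2,473,050.33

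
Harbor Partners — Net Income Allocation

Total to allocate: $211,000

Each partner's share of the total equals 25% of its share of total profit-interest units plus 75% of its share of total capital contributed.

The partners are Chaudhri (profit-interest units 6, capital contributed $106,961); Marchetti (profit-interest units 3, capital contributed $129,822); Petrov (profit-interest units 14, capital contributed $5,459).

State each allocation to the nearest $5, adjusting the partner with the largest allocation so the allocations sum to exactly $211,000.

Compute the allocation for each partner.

Profit-interest units total 23; capital contributed total 242,242.
Combined weights (25% profit-interest units + 75% capital contributed): Chaudhri 0.3964; Marchetti 0.4345; Petrov 0.1691.
Pro-rata amounts: Chaudhri 83,635.53; Marchetti 91,689.56; Petrov 35,674.91.
At nearest $5: Chaudhri $83,635; Marchetti $91,690; Petrov $35,675. Sum = $211,000.
Sum already equals the total — no adjustment.

Chaudhri: $83,635 · Marchetti: $91,690 · Petrov: $35,675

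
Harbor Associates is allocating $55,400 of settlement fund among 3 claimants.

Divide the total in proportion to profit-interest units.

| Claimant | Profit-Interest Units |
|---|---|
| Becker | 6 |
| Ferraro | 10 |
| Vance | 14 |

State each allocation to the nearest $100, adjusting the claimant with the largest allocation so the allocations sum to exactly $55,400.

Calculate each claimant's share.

Total profit-interest units = 30.
Pro-rata amounts: Becker 6/30 × $55,400 = 11,080.00; Ferraro 10/30 × $55,400 = 18,466.67; Vance 14/30 × $55,400 = 25,853.33.
After rounding ($100): Becker $11,100; Ferraro $18,500; Vance $25,900. Sum = $55,500.
Difference $55,400 − $55,500 = −$100 applied to largest allocation (Vance): Vance becomes $25,800.

Becker: $11,100 · Ferraro: $18,500 · Vance: $25,800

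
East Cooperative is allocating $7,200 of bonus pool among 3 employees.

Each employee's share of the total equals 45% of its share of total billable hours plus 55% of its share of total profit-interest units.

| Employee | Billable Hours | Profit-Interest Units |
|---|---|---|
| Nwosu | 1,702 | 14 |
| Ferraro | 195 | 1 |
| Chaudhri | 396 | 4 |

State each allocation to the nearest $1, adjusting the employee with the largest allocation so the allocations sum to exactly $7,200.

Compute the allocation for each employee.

Totals — billable hours 2,293, profit-interest units 19.
Composite weights (45% billable hours + 55% profit-interest units): Nwosu 0.7393; Ferraro 0.0672; Chaudhri 0.1935.
Unrounded shares: Nwosu 5,322.81; Ferraro 483.96; Chaudhri 1,393.23.
Rounded to nearest $1: Nwosu $5,323; Ferraro $484; Chaudhri $1,393. Sum = $7,200.
No rounding difference to absorb.

Nwosu: $5,323 | Ferraro: $484 | Chaudhri: $1,393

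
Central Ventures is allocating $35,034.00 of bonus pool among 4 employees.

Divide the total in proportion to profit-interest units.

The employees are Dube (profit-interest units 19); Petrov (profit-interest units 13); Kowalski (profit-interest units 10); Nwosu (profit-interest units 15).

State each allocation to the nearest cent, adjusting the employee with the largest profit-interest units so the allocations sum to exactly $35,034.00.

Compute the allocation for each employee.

Dube: $11,678.00 | Petrov: $7,990.21 | Kowalski: $6,146.32 | Nwosu: $9,219.47

Combined profit-interest units = 19 + 13 + 10 + 15 = 57.
Unrounded shares: Dube 11,678.0000; Petrov 7,990.2105; Kowalski 6,146.3158; Nwosu 9,219.4737.
After rounding (cent): Dube $11,678.00; Petrov $7,990.21; Kowalski $6,146.32; Nwosu $9,219.47. Sum = $35,034.00.
Rounded total matches; no reconciliation needed.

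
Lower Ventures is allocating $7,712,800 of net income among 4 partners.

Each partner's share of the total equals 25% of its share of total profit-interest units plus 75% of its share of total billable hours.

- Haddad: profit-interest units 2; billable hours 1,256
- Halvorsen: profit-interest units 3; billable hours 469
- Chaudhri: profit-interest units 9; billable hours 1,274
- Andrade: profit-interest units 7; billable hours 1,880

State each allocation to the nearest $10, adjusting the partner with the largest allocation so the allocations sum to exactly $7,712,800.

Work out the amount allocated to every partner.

Haddad: $1,672,770 · Halvorsen: $831,510 · Chaudhri: $2,336,840 · Andrade: $2,871,680

Totals — profit-interest units 21, billable hours 4,879.
Combined weights (25% profit-interest units + 75% billable hours): Haddad 0.2169; Halvorsen 0.1078; Chaudhri 0.3030; Andrade 0.3723.
Proportional shares: Haddad 1,672,766.52; Halvorsen 831,509.08; Chaudhri 2,336,840.87; Andrade 2,871,683.53.
At nearest $10: Haddad $1,672,770; Halvorsen $831,510; Chaudhri $2,336,840; Andrade $2,871,680. Sum = $7,712,800.
Rounded total matches; no reconciliation needed.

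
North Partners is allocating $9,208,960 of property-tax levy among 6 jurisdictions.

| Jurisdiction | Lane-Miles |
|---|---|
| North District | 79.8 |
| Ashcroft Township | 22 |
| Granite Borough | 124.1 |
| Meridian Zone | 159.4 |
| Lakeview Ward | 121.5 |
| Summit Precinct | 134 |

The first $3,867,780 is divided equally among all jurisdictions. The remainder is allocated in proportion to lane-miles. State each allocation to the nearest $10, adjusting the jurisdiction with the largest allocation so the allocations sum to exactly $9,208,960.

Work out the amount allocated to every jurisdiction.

Equal tier: $3,867,780 ÷ 6 = $644,630 apiece.
Remainder $5,341,180 by lane-miles (total 640.8): North District 665,146.95 → $665,150; Ashcroft Township 183,373.85 → $183,370; Granite Borough 1,034,395.19 → $1,034,400; Meridian Zone 1,328,626.86 → $1,328,630; Lakeview Ward 1,012,723.74 → $1,012,720; Summit Precinct 1,116,913.42 → $1,116,910.
Totals: North District $644,630 + $665,150 = $1,309,780; Ashcroft Township $644,630 + $183,370 = $828,000; Granite Borough $644,630 + $1,034,400 = $1,679,030; Meridian Zone $644,630 + $1,328,630 = $1,973,260; Lakeview Ward $644,630 + $1,012,720 = $1,657,350; Summit Precinct $644,630 + $1,116,910 = $1,761,540.

North District: $1,309,780; Ashcroft Township: $828,000; Granite Borough: $1,679,030; Meridian Zone: $1,973,260; Lakeview Ward: $1,657,350; Summit Precinct: $1,761,540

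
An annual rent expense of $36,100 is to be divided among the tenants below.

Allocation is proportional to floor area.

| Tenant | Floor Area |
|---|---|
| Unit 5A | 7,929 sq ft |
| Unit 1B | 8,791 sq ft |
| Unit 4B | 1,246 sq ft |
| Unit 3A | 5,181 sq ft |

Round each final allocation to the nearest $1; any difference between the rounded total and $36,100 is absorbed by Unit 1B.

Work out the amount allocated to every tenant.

Floor area total: 23,147.
Unrounded shares: Unit 5A 7,929/23,147 × $36,100 = 12,366.05; Unit 1B 8,791/23,147 × $36,100 = 13,710.42; Unit 4B 1,246/23,147 × $36,100 = 1,943.26; Unit 3A 5,181/23,147 × $36,100 = 8,080.27.
At nearest $1: Unit 5A $12,366; Unit 1B $13,710; Unit 4B $1,943; Unit 3A $8,080. Sum = $36,099.
Difference $36,100 − $36,099 = +$1 applied to Unit 1B: Unit 1B becomes $13,711.

Unit 5A: $12,366; Unit 1B: $13,711; Unit 4B: $1,943; Unit 3A: $8,080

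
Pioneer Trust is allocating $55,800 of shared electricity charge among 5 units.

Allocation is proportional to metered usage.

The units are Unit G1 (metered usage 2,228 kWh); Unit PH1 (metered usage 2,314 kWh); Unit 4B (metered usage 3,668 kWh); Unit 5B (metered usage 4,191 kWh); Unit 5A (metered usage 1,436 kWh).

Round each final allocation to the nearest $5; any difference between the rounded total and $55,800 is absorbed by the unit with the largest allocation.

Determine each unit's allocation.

Unit G1: $8,985 | Unit PH1: $9,330 | Unit 4B: $14,790 | Unit 5B: $16,905 | Unit 5A: $5,790

Sum of metered usage: 13,837.
Proportional shares: Unit G1 2,228/13,837 × $55,800 = 8,984.78; Unit PH1 2,314/13,837 × $55,800 = 9,331.59; Unit 4B 3,668/13,837 × $55,800 = 14,791.82; Unit 5B 4,191/13,837 × $55,800 = 16,900.90; Unit 5A 1,436/13,837 × $55,800 = 5,790.91.
At nearest $5: Unit G1 $8,985; Unit PH1 $9,330; Unit 4B $14,790; Unit 5B $16,900; Unit 5A $5,790. Sum = $55,795.
Difference $55,800 − $55,795 = +$5 applied to largest allocation (Unit 5B): Unit 5B becomes $16,905.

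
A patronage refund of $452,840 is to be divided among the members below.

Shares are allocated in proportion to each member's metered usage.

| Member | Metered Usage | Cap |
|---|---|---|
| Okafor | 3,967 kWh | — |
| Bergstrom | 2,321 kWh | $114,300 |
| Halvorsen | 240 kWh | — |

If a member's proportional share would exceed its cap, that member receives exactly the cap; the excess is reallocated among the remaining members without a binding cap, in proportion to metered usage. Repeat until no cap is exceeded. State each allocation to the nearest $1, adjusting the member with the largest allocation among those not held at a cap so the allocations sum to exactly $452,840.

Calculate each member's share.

Sum of metered usage: 6,528.
Unconstrained shares: Okafor 275,186.32; Bergstrom 161,005.15; Halvorsen 16,648.53.
Cap binds for Bergstrom ($114,300); residual $338,540 reallocated over remaining metered usage 4,207.
Redistributed shares: Okafor 319,227.05 → $319,227; Halvorsen 19,312.95 → $19,313.

Okafor: $319,227; Bergstrom: $114,300; Halvorsen: $19,313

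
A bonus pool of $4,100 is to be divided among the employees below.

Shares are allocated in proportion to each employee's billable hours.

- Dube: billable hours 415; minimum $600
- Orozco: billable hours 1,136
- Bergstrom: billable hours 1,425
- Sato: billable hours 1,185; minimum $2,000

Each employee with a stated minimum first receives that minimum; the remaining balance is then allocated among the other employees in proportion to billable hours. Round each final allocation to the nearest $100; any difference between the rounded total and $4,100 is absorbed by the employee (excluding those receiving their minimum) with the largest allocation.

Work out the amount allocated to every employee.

Guaranteed amounts: Dube $600; Sato $2,000. Balance $1,500.
Balance split over remaining billable hours 2,561: Orozco 665.37 → $700; Bergstrom 834.63 → $800.

Dube: $600 · Orozco: $700 · Bergstrom: $800 · Sato: $2,000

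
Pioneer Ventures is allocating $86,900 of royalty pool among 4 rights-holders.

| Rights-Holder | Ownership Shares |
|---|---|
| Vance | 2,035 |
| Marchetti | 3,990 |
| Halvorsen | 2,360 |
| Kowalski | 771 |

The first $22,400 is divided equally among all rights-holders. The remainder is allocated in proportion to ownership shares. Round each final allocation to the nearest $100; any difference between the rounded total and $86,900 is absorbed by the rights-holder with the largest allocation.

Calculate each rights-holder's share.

Equal tier: $22,400 ÷ 4 = $5,600 apiece.
Remainder $64,500 by ownership shares (total 9,156): Vance 14,335.68 → $14,300; Marchetti 28,107.80 → $28,100; Halvorsen 16,625.16 → $16,600; Kowalski 5,431.36 → $5,400.
Rounding difference +$100 on remainder applied to Marchetti.
Totals: Vance $5,600 + $14,300 = $19,900; Marchetti $5,600 + $28,200 = $33,800; Halvorsen $5,600 + $16,600 = $22,200; Kowalski $5,600 + $5,400 = $11,000.

Vance: $19,900 · Marchetti: $33,800 · Halvorsen: $22,200 · Kowalski: $11,000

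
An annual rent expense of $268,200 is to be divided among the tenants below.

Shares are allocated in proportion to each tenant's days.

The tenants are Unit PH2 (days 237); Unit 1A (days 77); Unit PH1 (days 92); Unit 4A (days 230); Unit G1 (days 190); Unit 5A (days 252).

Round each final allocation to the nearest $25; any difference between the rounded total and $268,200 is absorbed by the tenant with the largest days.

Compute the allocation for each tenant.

Sum of days: 1,078.
Unrounded shares: Unit PH2 237/1,078 × $268,200 = 58,964.19; Unit 1A 77/1,078 × $268,200 = 19,157.14; Unit PH1 92/1,078 × $268,200 = 22,889.05; Unit 4A 230/1,078 × $268,200 = 57,222.63; Unit G1 190/1,078 × $268,200 = 47,270.87; Unit 5A 252/1,078 × $268,200 = 62,696.10.
At nearest $25: Unit PH2 $58,975; Unit 1A $19,150; Unit PH1 $22,900; Unit 4A $57,225; Unit G1 $47,275; Unit 5A $62,700. Sum = $268,225.
Difference $268,200 − $268,225 = −$25 applied to largest days (Unit 5A): Unit 5A becomes $62,675.

Unit PH2: $58,975 · Unit 1A: $19,150 · Unit PH1: $22,900 · Unit 4A: $57,225 · Unit G1: $47,275 · Unit 5A: $62,675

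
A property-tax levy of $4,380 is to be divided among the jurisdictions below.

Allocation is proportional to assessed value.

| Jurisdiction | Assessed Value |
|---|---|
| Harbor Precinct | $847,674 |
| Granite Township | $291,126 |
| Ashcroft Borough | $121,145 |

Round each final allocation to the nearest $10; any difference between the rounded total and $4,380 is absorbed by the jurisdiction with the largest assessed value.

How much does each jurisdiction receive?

Harbor Precinct: $2,950 · Granite Township: $1,010 · Ashcroft Borough: $420

Combined assessed value = 847,674 + 291,126 + 121,145 = 1,259,945.
Unrounded shares: Harbor Precinct 2,946.80; Granite Township 1,012.05; Ashcroft Borough 421.14.
Rounded to nearest $10: Harbor Precinct $2,950; Granite Township $1,010; Ashcroft Borough $420. Sum = $4,380.
No rounding difference to absorb.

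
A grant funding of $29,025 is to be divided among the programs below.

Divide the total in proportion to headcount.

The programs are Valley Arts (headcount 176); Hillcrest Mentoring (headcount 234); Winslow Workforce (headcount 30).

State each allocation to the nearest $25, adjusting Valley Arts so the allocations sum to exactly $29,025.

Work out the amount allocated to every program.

Valley Arts: $11,625 · Hillcrest Mentoring: $15,425 · Winslow Workforce: $1,975

Combined headcount = 440.
Raw shares: Valley Arts 176/440 × $29,025 = 11,610.00; Hillcrest Mentoring 234/440 × $29,025 = 15,436.02; Winslow Workforce 30/440 × $29,025 = 1,978.98.
At nearest $25: Valley Arts $11,600; Hillcrest Mentoring $15,425; Winslow Workforce $1,975. Sum = $29,000.
Difference $29,025 − $29,000 = +$25 applied to Valley Arts: Valley Arts becomes $11,625.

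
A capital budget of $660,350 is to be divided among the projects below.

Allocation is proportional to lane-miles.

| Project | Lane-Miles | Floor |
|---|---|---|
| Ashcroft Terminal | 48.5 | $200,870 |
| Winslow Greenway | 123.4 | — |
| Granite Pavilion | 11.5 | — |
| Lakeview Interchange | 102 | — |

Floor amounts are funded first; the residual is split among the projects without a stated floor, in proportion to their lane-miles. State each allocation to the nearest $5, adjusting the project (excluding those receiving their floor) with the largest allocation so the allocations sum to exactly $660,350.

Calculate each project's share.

Ashcroft Terminal: $200,870 · Winslow Greenway: $239,340 · Granite Pavilion: $22,305 · Lakeview Interchange: $197,835

Guaranteed amounts: Ashcroft Terminal $200,870. Balance $459,480.
Balance split over remaining lane-miles 236.9: Winslow Greenway 239,340.79 → $239,340; Granite Pavilion 22,304.85 → $22,305; Lakeview Interchange 197,834.36 → $197,835.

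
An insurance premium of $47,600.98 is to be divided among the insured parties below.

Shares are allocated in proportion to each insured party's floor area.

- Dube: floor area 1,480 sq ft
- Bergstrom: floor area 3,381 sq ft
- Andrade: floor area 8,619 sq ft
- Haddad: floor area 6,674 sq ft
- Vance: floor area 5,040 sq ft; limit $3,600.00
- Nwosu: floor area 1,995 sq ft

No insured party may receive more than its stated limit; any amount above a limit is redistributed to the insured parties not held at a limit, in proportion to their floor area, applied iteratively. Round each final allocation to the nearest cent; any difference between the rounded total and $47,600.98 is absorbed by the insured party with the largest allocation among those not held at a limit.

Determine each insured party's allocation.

Dube: $2,940.15; Bergstrom: $6,716.66; Andrade: $17,122.42; Haddad: $13,258.50; Vance: $3,600.00; Nwosu: $3,963.25

Combined floor area = 27,189.
Unconstrained shares: Dube 2,591.1012; Bergstrom 5,919.2656; Andrade 15,089.6630; Haddad 11,684.4658; Vance 8,823.7500; Nwosu 3,492.7344.
Capped: Vance ($3,600.00); residual $44,000.98 reallocated over remaining floor area 22,149.
Remaining shares: Dube 2,940.1531 → $2,940.15; Bergstrom 6,716.6605 → $6,716.66; Andrade 17,122.4185 → $17,122.42; Haddad 13,258.5011 → $13,258.50; Nwosu 3,963.2469 → $3,963.25.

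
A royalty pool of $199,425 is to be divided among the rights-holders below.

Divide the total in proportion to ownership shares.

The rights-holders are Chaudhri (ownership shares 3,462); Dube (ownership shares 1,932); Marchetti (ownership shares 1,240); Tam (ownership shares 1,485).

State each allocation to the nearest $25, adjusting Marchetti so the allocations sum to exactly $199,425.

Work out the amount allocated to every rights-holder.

Total ownership shares = 8,119.
Pro-rata amounts: Chaudhri 3,462/8,119 × $199,425 = 85,036.25; Dube 1,932/8,119 × $199,425 = 47,455.24; Marchetti 1,240/8,119 × $199,425 = 30,457.82; Tam 1,485/8,119 × $199,425 = 36,475.69.
Rounded to nearest $25: Chaudhri $85,025; Dube $47,450; Marchetti $30,450; Tam $36,475. Sum = $199,400.
Difference $199,425 − $199,400 = +$25 applied to Marchetti: Marchetti becomes $30,475.

Chaudhri: $85,025; Dube: $47,450; Marchetti: $30,475; Tam: $36,475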